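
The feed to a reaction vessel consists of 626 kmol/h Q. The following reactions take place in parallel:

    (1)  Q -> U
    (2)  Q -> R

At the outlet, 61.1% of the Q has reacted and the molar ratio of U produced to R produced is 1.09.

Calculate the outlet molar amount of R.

Conversion of Q: Q consumed = 0.611 × 626 = 382.5 kmol/h = 1ξ₁ + 1ξ₂.
Selectivity: 1ξ₁ / (1ξ₂) = 1.09 → ξ₁ = 1.09 ξ₂.
Substitute: (1·1.09 + 1) ξ₂ = 382.5 → ξ₂ = 183 kmol/h, ξ₁ = 199.5 kmol/h.
Outlet amounts (n = n₀ + Σ ν·ξ):
  Q: 626 − 1(199.5) − 1(183) = 243.5
  U: 0 + 1(199.5) = 199.5
  R: 0 + 1(183) = 183

183 kmol/h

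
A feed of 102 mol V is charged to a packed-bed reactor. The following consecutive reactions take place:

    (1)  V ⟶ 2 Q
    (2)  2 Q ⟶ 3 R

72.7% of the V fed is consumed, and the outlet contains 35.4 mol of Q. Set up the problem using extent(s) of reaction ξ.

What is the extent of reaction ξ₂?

ξ₂ = 56.5 mol

Conversion of V: V consumed = 1ξ₁ = 0.727 × 102 → ξ₁ = 74.15 mol.
Q balance: n_Q = 0 + 2ξ₁ − 2ξ₂ = 35.4 → ξ₂ = (2·74.15 − 35.4)/2 = 56.45 mol.
Outlet amounts (n = n₀ + Σ ν·ξ):
  V: 102 − 1(74.15) = 27.85
  Q: 0 + 2(74.15) − 2(56.45) = 35.4
  R: 0 + 3(56.45) = 169.4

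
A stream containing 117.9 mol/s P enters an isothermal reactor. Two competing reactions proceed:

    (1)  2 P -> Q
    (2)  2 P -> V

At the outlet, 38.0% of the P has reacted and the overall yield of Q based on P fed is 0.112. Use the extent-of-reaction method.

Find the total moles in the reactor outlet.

Yield of Q: 1ξ₁ / 117.9 = 0.112 → ξ₁ = 13.2 mol/s.
Conversion of P: 2ξ₁ + 2ξ₂ = 0.38 × 117.9 = 44.8 → ξ₂ = 9.196 mol/s.
Outlet amounts (n = n₀ + Σ ν·ξ):
  P: 117.9 − 2(13.2) − 2(9.196) = 73.1
  Q: 0 + 1(13.2) = 13.2
  V: 0 + 1(9.196) = 9.196
Total out = 73.1 + 13.2 + 9.196 = 95.5 mol/s.

95.5 mol/s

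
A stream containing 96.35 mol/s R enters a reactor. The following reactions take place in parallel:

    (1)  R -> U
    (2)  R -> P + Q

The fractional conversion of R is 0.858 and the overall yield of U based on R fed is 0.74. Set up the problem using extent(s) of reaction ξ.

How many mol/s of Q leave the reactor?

Yield of U: 1ξ₁ / 96.35 = 0.74 → ξ₁ = 71.3 mol/s.
Conversion of R: 1ξ₁ + 1ξ₂ = 0.858 × 96.35 = 82.67 → ξ₂ = 11.37 mol/s.
Outlet amounts (n = n₀ + Σ ν·ξ):
  R: 96.35 − 1(71.3) − 1(11.37) = 13.68
  U: 0 + 1(71.3) = 71.3
  P: 0 + 1(11.37) = 11.37
  Q: 0 + 1(11.37) = 11.37

11.4 mol/s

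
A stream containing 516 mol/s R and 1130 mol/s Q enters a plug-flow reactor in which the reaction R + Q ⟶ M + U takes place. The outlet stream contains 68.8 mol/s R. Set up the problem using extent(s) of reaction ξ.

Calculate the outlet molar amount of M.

For R: n = n₀ − 1ξ → 68.8 = 516 − 1ξ, giving ξ = 447.2 mol/s.
Outlet amounts (n = n₀ + ν ξ):
  R: 516 − 1(447.2) = 68.8
  Q: 1130 − 1(447.2) = 682.8
  M: 0 + 1(447.2) = 447.2
  U: 0 + 1(447.2) = 447.2

447 mol/s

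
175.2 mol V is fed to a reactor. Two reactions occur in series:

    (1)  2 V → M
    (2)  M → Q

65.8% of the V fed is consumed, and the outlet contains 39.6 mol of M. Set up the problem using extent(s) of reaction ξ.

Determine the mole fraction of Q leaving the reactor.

Conversion of V: V consumed = 2ξ₁ = 0.658 × 175.2 → ξ₁ = 57.64 mol.
M balance: n_M = 0 + 1ξ₁ − 1ξ₂ = 39.6 → ξ₂ = (1·57.64 − 39.6)/1 = 18.04 mol.
Outlet amounts (n = n₀ + Σ ν·ξ):
  V: 175.2 − 2(57.64) = 59.92
  M: 0 + 1(57.64) − 1(18.04) = 39.6
  Q: 0 + 1(18.04) = 18.04
Total out = 117.6 mol; y_Q = 18.04 / 117.6 = 0.1535.

0.153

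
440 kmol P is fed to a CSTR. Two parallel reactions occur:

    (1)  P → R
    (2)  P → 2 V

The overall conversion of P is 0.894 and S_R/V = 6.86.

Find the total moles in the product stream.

467 kmol

Conversion of P: P consumed = 0.894 × 440 = 393.4 kmol = 1ξ₁ + 1ξ₂.
Selectivity: 1ξ₁ / (2ξ₂) = 6.86 → ξ₁ = 13.72 ξ₂.
Substitute: (1·13.72 + 1) ξ₂ = 393.4 → ξ₂ = 26.72 kmol, ξ₁ = 366.6 kmol.
Outlet amounts (n = n₀ + Σ ν·ξ):
  P: 440 − 1(366.6) − 1(26.72) = 46.64
  R: 0 + 1(366.6) = 366.6
  V: 0 + 2(26.72) = 53.45
Total out = 46.64 + 366.6 + 53.45 = 466.7 kmol.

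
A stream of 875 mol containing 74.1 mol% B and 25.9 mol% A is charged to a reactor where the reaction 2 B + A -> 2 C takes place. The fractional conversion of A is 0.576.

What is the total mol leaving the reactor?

744 mol

A reacted = 0.576 × 226.6 = 130.5 mol; ν_A = −1, so ξ = 130.5/1 = 130.5 mol.
Outlet amounts (n = n₀ + ν ξ):
  B: 648.4 − 2(130.5) = 387.3
  A: 226.6 − 1(130.5) = 96.09
  C: 0 + 2(130.5) = 261.1
Total out = 387.3 + 96.09 + 261.1 = 744.5 mol.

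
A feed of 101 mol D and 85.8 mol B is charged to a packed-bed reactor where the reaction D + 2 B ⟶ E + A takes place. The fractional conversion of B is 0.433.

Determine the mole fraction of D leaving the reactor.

0.49

B reacted = 0.433 × 85.8 = 37.15 mol; ν_B = −2, so ξ = 37.15/2 = 18.58 mol.
Outlet amounts (n = n₀ + ν ξ):
  D: 101 − 1(18.58) = 82.42
  B: 85.8 − 2(18.58) = 48.65
  E: 0 + 1(18.58) = 18.58
  A: 0 + 1(18.58) = 18.58
Total out = 168.2 mol; y_D = 82.42 / 168.2 = 0.49.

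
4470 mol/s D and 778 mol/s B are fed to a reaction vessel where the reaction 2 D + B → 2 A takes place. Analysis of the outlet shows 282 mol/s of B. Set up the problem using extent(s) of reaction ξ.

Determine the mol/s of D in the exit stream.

For B: n = n₀ − 1ξ → 282 = 778 − 1ξ, giving ξ = 496 mol/s.
Outlet amounts (n = n₀ + ν ξ):
  D: 4470 − 2(496) = 3478
  B: 778 − 1(496) = 282
  A: 0 + 2(496) = 992

3480 mol/s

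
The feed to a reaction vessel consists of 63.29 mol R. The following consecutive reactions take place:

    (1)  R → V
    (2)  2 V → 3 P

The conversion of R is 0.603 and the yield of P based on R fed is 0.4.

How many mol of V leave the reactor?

21.3 mol

Conversion of R: R consumed = 1ξ₁ = 0.603 × 63.29 → ξ₁ = 38.16 mol.
Yield of P: 3ξ₂ / 63.29 = 0.4 → ξ₂ = 8.439 mol.
Outlet amounts (n = n₀ + Σ ν·ξ):
  R: 63.29 − 1(38.16) = 25.13
  V: 0 + 1(38.16) − 2(8.439) = 21.29
  P: 0 + 3(8.439) = 25.32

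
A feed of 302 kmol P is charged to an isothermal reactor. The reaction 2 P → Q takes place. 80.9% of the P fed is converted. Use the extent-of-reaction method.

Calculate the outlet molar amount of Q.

122 kmol

P reacted = 0.809 × 302 = 244.3 kmol; ν_P = −2, so ξ = 244.3/2 = 122.2 kmol.
Outlet amounts (n = n₀ + ν ξ):
  P: 302 − 2(122.2) = 57.68
  Q: 0 + 1(122.2) = 122.2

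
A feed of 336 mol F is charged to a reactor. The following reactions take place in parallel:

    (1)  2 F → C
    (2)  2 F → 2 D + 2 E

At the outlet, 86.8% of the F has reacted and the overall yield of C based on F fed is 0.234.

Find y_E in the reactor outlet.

0.343

Yield of C: 1ξ₁ / 336 = 0.234 → ξ₁ = 78.62 mol.
Conversion of F: 2ξ₁ + 2ξ₂ = 0.868 × 336 = 291.6 → ξ₂ = 67.2 mol.
Outlet amounts (n = n₀ + Σ ν·ξ):
  F: 336 − 2(78.62) − 2(67.2) = 44.35
  C: 0 + 1(78.62) = 78.62
  D: 0 + 2(67.2) = 134.4
  E: 0 + 2(67.2) = 134.4
Total out = 391.8 mol; y_E = 134.4 / 391.8 = 0.3431.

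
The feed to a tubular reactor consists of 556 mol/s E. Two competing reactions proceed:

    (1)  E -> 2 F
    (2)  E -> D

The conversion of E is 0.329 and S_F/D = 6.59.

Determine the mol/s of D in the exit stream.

42.6 mol/s

Conversion of E: E consumed = 0.329 × 556 = 182.9 mol/s = 1ξ₁ + 1ξ₂.
Selectivity: 2ξ₁ / (1ξ₂) = 6.59 → ξ₁ = 3.295 ξ₂.
Substitute: (1·3.295 + 1) ξ₂ = 182.9 → ξ₂ = 42.59 mol/s, ξ₁ = 140.3 mol/s.
Outlet amounts (n = n₀ + Σ ν·ξ):
  E: 556 − 1(140.3) − 1(42.59) = 373.1
  F: 0 + 2(140.3) = 280.7
  D: 0 + 1(42.59) = 42.59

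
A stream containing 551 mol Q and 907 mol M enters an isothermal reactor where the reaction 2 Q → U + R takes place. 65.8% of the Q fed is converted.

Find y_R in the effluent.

0.124

Q reacted = 0.658 × 551 = 362.6 mol; ν_Q = −2, so ξ = 362.6/2 = 181.3 mol.
Outlet amounts (n = n₀ + ν ξ):
  Q: 551 − 2(181.3) = 188.4
  U: 0 + 1(181.3) = 181.3
  R: 0 + 1(181.3) = 181.3
  M: 907 (inert)
Total out = 1458 mol; y_R = 181.3 / 1458 = 0.1243.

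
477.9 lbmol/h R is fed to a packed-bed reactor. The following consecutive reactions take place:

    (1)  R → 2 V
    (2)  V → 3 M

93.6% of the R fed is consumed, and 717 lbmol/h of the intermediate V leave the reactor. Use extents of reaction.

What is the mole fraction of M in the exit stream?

Conversion of R: R consumed = 1ξ₁ = 0.936 × 477.9 → ξ₁ = 447.3 lbmol/h.
V balance: n_V = 0 + 2ξ₁ − 1ξ₂ = 717 → ξ₂ = (2·447.3 − 717)/1 = 177.6 lbmol/h.
Outlet amounts (n = n₀ + Σ ν·ξ):
  R: 477.9 − 1(447.3) = 30.59
  V: 0 + 2(447.3) − 1(177.6) = 717
  M: 0 + 3(177.6) = 532.9
Total out = 1280 lbmol/h; y_M = 532.9 / 1280 = 0.4162.

0.416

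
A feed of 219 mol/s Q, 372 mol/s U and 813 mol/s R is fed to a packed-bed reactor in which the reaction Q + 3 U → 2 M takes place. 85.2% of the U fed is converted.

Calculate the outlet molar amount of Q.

U reacted = 0.852 × 372 = 316.9 mol/s; ν_U = −3, so ξ = 316.9/3 = 105.6 mol/s.
Outlet amounts (n = n₀ + ν ξ):
  Q: 219 − 1(105.6) = 113.4
  U: 372 − 3(105.6) = 55.06
  M: 0 + 2(105.6) = 211.3
  R: 813 (inert)

113 mol/s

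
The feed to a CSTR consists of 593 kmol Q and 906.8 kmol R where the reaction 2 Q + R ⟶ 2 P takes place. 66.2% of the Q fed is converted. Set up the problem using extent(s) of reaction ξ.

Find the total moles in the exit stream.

Q reacted = 0.662 × 593 = 392.6 kmol; ν_Q = −2, so ξ = 392.6/2 = 196.3 kmol.
Outlet amounts (n = n₀ + ν ξ):
  Q: 593 − 2(196.3) = 200.4
  R: 906.8 − 1(196.3) = 710.5
  P: 0 + 2(196.3) = 392.6
Total out = 200.4 + 710.5 + 392.6 = 1304 kmol.

1300 kmol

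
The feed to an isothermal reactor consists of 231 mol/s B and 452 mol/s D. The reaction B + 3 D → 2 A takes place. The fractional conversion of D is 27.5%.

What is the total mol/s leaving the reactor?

600 mol/s

D reacted = 0.275 × 452 = 124.3 mol/s; ν_D = −3, so ξ = 124.3/3 = 41.43 mol/s.
Outlet amounts (n = n₀ + ν ξ):
  B: 231 − 1(41.43) = 189.6
  D: 452 − 3(41.43) = 327.7
  A: 0 + 2(41.43) = 82.87
Total out = 189.6 + 327.7 + 82.87 = 600.1 mol/s.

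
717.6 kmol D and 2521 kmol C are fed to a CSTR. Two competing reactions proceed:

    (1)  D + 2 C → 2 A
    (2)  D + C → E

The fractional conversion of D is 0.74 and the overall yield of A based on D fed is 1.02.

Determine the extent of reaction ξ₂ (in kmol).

ξ₂ = 165 kmol

Yield of A: 2ξ₁ / 717.6 = 1.02 → ξ₁ = 366 kmol.
Conversion of D: 1ξ₁ + 1ξ₂ = 0.74 × 717.6 = 531 → ξ₂ = 165 kmol.
Outlet amounts (n = n₀ + Σ ν·ξ):
  D: 717.6 − 1(366) − 1(165) = 186.6
  C: 2521 − 2(366) − 1(165) = 1624
  A: 0 + 2(366) = 732
  E: 0 + 1(165) = 165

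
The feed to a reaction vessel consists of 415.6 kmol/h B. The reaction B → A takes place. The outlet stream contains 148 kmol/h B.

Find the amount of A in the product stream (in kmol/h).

268 kmol/h

For B: n = n₀ − 1ξ → 148 = 415.6 − 1ξ, giving ξ = 267.6 kmol/h.
Outlet amounts (n = n₀ + ν ξ):
  B: 415.6 − 1(267.6) = 148
  A: 0 + 1(267.6) = 267.6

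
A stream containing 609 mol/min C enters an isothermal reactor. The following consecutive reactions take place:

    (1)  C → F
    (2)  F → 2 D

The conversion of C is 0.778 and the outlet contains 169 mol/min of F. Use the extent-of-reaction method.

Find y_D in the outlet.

Conversion of C: C consumed = 1ξ₁ = 0.778 × 609 → ξ₁ = 473.8 mol/min.
F balance: n_F = 0 + 1ξ₁ − 1ξ₂ = 169 → ξ₂ = (1·473.8 − 169)/1 = 304.8 mol/min.
Outlet amounts (n = n₀ + Σ ν·ξ):
  C: 609 − 1(473.8) = 135.2
  F: 0 + 1(473.8) − 1(304.8) = 169
  D: 0 + 2(304.8) = 609.6
Total out = 913.8 mol/min; y_D = 609.6 / 913.8 = 0.6671.

0.667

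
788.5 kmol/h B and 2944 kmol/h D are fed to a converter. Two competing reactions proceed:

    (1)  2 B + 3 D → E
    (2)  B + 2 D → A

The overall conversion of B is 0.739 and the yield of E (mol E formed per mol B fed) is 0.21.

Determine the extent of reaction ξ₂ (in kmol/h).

ξ₂ = 252 kmol/h

Yield of E: 1ξ₁ / 788.5 = 0.21 → ξ₁ = 165.6 kmol/h.
Conversion of B: 2ξ₁ + 1ξ₂ = 0.739 × 788.5 = 582.7 → ξ₂ = 251.5 kmol/h.
Outlet amounts (n = n₀ + Σ ν·ξ):
  B: 788.5 − 2(165.6) − 1(251.5) = 205.8
  D: 2944 − 3(165.6) − 2(251.5) = 1944
  E: 0 + 1(165.6) = 165.6
  A: 0 + 1(251.5) = 251.5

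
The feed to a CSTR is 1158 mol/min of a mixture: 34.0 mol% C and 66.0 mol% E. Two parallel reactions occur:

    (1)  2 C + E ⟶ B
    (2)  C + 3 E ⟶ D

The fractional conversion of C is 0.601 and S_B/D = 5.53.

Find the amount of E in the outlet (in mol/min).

597 mol/min

Conversion of C: C consumed = 0.601 × 393.7 = 236.6 mol/min = 2ξ₁ + 1ξ₂.
Selectivity: 1ξ₁ / (1ξ₂) = 5.53 → ξ₁ = 5.53 ξ₂.
Substitute: (2·5.53 + 1) ξ₂ = 236.6 → ξ₂ = 19.62 mol/min, ξ₁ = 108.5 mol/min.
Outlet amounts (n = n₀ + Σ ν·ξ):
  C: 393.7 − 2(108.5) − 1(19.62) = 157.1
  E: 764.3 − 1(108.5) − 3(19.62) = 596.9
  B: 0 + 1(108.5) = 108.5
  D: 0 + 1(19.62) = 19.62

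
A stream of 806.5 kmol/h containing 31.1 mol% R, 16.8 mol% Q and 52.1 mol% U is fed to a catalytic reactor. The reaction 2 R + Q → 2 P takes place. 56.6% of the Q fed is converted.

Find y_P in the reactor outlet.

Q reacted = 0.566 × 135.5 = 76.69 kmol/h; ν_Q = −1, so ξ = 76.69/1 = 76.69 kmol/h.
Outlet amounts (n = n₀ + ν ξ):
  R: 250.8 − 2(76.69) = 97.44
  Q: 135.5 − 1(76.69) = 58.8
  P: 0 + 2(76.69) = 153.4
  U: 420.2 (inert)
Total out = 729.8 kmol/h; y_P = 153.4 / 729.8 = 0.2102.

0.21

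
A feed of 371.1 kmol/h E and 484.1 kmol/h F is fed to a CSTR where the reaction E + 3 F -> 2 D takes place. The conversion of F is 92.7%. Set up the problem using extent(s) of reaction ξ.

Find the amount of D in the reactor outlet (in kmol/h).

F reacted = 0.927 × 484.1 = 448.8 kmol/h; ν_F = −3, so ξ = 448.8/3 = 149.6 kmol/h.
Outlet amounts (n = n₀ + ν ξ):
  E: 371.1 − 1(149.6) = 221.5
  F: 484.1 − 3(149.6) = 35.34
  D: 0 + 2(149.6) = 299.2

299 kmol/h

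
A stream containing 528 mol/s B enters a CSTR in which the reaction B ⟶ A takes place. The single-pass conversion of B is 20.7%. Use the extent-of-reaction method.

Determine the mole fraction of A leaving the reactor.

B reacted = 0.207 × 528 = 109.3 mol/s; ν_B = −1, so ξ = 109.3/1 = 109.3 mol/s.
Outlet amounts (n = n₀ + ν ξ):
  B: 528 − 1(109.3) = 418.7
  A: 0 + 1(109.3) = 109.3
Total out = 528 mol/s; y_A = 109.3 / 528 = 0.207.

0.207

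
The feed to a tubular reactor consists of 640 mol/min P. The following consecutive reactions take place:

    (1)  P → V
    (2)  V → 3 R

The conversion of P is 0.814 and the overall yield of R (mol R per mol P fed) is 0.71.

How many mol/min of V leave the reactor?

Conversion of P: P consumed = 1ξ₁ = 0.814 × 640 → ξ₁ = 521 mol/min.
Yield of R: 3ξ₂ / 640 = 0.71 → ξ₂ = 151.5 mol/min.
Outlet amounts (n = n₀ + Σ ν·ξ):
  P: 640 − 1(521) = 119
  V: 0 + 1(521) − 1(151.5) = 369.5
  R: 0 + 3(151.5) = 454.4

369 mol/min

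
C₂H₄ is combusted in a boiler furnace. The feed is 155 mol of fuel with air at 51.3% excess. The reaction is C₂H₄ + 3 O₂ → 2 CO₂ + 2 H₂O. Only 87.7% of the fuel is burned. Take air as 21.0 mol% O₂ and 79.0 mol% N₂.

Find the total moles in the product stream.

Stoichiometric O₂ = 3 × 155 = 465 mol; O₂ fed = 465 × 1.513 = 703.5 mol.
N₂ fed = 703.5 × 79/21 = 2647 mol.
Fuel reacted = 0.877 × 155 → ξ = 135.9 mol.
Outlet (n = n₀ + ν ξ):
  C₂H₄: 155 − 1(135.9) = 19.06
  O₂: 703.5 − 3(135.9) = 295.7
  N₂: 2647 (inert)
  CO₂: 0 + 2(135.9) = 271.9
  H₂O: 0 + 2(135.9) = 271.9
Total out = 19.06 + 295.7 + 2647 + 271.9 + 271.9 = 3505 mol.

3510 mol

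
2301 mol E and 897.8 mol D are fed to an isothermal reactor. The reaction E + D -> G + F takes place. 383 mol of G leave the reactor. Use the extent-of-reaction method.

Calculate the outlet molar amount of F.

383 mol

For G: n = n₀ + 1ξ → 383 = 0 + 1ξ, giving ξ = 383 mol.
Outlet amounts (n = n₀ + ν ξ):
  E: 2301 − 1(383) = 1918
  D: 897.8 − 1(383) = 514.8
  G: 0 + 1(383) = 383
  F: 0 + 1(383) = 383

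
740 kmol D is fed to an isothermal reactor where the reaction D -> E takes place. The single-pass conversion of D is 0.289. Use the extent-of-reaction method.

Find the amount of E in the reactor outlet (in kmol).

214 kmol

D reacted = 0.289 × 740 = 213.9 kmol; ν_D = −1, so ξ = 213.9/1 = 213.9 kmol.
Outlet amounts (n = n₀ + ν ξ):
  D: 740 − 1(213.9) = 526.1
  E: 0 + 1(213.9) = 213.9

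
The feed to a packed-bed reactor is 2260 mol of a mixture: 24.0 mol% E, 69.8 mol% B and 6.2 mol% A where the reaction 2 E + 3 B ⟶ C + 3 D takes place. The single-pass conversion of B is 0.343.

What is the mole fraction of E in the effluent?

B reacted = 0.343 × 1577 = 541.1 mol; ν_B = −3, so ξ = 541.1/3 = 180.4 mol.
Outlet amounts (n = n₀ + ν ξ):
  E: 542.4 − 2(180.4) = 181.7
  B: 1577 − 3(180.4) = 1036
  C: 0 + 1(180.4) = 180.4
  D: 0 + 3(180.4) = 541.1
  A: 140.1 (inert)
Total out = 2080 mol; y_E = 181.7 / 2080 = 0.08736.

0.0874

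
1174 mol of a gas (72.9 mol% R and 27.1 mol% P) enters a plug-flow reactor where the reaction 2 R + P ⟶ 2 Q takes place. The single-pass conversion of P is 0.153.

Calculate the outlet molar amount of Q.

P reacted = 0.153 × 318.2 = 48.68 mol; ν_P = −1, so ξ = 48.68/1 = 48.68 mol.
Outlet amounts (n = n₀ + ν ξ):
  R: 855.8 − 2(48.68) = 758.5
  P: 318.2 − 1(48.68) = 269.5
  Q: 0 + 2(48.68) = 97.36

97.4 mol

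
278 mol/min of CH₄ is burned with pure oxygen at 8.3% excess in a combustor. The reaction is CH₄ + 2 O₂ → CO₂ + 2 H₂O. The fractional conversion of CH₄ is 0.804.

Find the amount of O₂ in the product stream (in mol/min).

Stoichiometric O₂ = 2 × 278 = 556 mol/min; O₂ fed = 556 × 1.083 = 602.1 mol/min.
Fuel reacted = 0.804 × 278 → ξ = 223.5 mol/min.
Outlet (n = n₀ + ν ξ):
  CH₄: 278 − 1(223.5) = 54.49
  O₂: 602.1 − 2(223.5) = 155.1
  CO₂: 0 + 1(223.5) = 223.5
  H₂O: 0 + 2(223.5) = 447

155 mol/min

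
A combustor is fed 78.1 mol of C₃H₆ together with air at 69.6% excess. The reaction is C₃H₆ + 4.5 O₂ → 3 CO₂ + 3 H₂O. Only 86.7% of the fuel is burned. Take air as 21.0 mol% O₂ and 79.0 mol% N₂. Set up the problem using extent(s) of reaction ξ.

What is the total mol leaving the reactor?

Stoichiometric O₂ = 4.5 × 78.1 = 351.4 mol; O₂ fed = 351.4 × 1.696 = 596.1 mol.
N₂ fed = 596.1 × 79/21 = 2242 mol.
Fuel reacted = 0.867 × 78.1 → ξ = 67.71 mol.
Outlet (n = n₀ + ν ξ):
  C₃H₆: 78.1 − 1(67.71) = 10.39
  O₂: 596.1 − 4.5(67.71) = 291.4
  N₂: 2242 (inert)
  CO₂: 0 + 3(67.71) = 203.1
  H₂O: 0 + 3(67.71) = 203.1
Total out = 10.39 + 291.4 + 2242 + 203.1 + 203.1 = 2950 mol.

2950 mol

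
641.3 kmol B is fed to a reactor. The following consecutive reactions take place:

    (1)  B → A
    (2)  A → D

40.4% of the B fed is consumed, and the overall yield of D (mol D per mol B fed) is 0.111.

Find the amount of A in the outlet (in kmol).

188 kmol

Conversion of B: B consumed = 1ξ₁ = 0.404 × 641.3 → ξ₁ = 259.1 kmol.
Yield of D: 1ξ₂ / 641.3 = 0.111 → ξ₂ = 71.18 kmol.
Outlet amounts (n = n₀ + Σ ν·ξ):
  B: 641.3 − 1(259.1) = 382.2
  A: 0 + 1(259.1) − 1(71.18) = 187.9
  D: 0 + 1(71.18) = 71.18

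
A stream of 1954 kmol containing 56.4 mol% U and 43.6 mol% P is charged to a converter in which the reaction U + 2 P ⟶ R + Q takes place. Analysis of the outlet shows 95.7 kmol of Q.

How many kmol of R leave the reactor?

For Q: n = n₀ + 1ξ → 95.7 = 0 + 1ξ, giving ξ = 95.7 kmol.
Outlet amounts (n = n₀ + ν ξ):
  U: 1102 − 1(95.7) = 1006
  P: 851.9 − 2(95.7) = 660.5
  R: 0 + 1(95.7) = 95.7
  Q: 0 + 1(95.7) = 95.7

95.7 kmol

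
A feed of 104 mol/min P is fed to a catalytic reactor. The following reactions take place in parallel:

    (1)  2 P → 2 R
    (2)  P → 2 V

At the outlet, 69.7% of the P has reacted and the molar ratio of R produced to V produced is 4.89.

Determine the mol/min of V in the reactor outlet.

13.4 mol/min

Conversion of P: P consumed = 0.697 × 104 = 72.49 mol/min = 2ξ₁ + 1ξ₂.
Selectivity: 2ξ₁ / (2ξ₂) = 4.89 → ξ₁ = 4.89 ξ₂.
Substitute: (2·4.89 + 1) ξ₂ = 72.49 → ξ₂ = 6.724 mol/min, ξ₁ = 32.88 mol/min.
Outlet amounts (n = n₀ + Σ ν·ξ):
  P: 104 − 2(32.88) − 1(6.724) = 31.51
  R: 0 + 2(32.88) = 65.76
  V: 0 + 2(6.724) = 13.45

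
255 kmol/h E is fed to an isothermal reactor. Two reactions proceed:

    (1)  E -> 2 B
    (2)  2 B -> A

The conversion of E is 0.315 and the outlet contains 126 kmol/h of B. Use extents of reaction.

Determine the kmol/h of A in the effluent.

Conversion of E: E consumed = 1ξ₁ = 0.315 × 255 → ξ₁ = 80.33 kmol/h.
B balance: n_B = 0 + 2ξ₁ − 2ξ₂ = 126 → ξ₂ = (2·80.33 − 126)/2 = 17.33 kmol/h.
Outlet amounts (n = n₀ + Σ ν·ξ):
  E: 255 − 1(80.33) = 174.7
  B: 0 + 2(80.33) − 2(17.33) = 126
  A: 0 + 1(17.33) = 17.33

17.3 kmol/h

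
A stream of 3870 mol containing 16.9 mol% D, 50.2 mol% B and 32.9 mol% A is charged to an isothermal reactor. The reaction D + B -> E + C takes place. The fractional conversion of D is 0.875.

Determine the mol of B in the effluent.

1370 mol

D reacted = 0.875 × 654 = 572.3 mol; ν_D = −1, so ξ = 572.3/1 = 572.3 mol.
Outlet amounts (n = n₀ + ν ξ):
  D: 654 − 1(572.3) = 81.75
  B: 1943 − 1(572.3) = 1370
  E: 0 + 1(572.3) = 572.3
  C: 0 + 1(572.3) = 572.3
  A: 1273 (inert)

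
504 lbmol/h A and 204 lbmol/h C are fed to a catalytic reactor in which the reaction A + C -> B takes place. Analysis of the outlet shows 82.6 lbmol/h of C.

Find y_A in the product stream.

0.652

For C: n = n₀ − 1ξ → 82.6 = 204 − 1ξ, giving ξ = 121.4 lbmol/h.
Outlet amounts (n = n₀ + ν ξ):
  A: 504 − 1(121.4) = 382.6
  C: 204 − 1(121.4) = 82.6
  B: 0 + 1(121.4) = 121.4
Total out = 586.6 lbmol/h; y_A = 382.6 / 586.6 = 0.6522.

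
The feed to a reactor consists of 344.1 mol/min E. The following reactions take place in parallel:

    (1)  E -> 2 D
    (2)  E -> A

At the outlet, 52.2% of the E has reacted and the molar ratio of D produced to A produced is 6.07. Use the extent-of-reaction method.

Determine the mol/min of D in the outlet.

270 mol/min

Conversion of E: E consumed = 0.522 × 344.1 = 179.6 mol/min = 1ξ₁ + 1ξ₂.
Selectivity: 2ξ₁ / (1ξ₂) = 6.07 → ξ₁ = 3.035 ξ₂.
Substitute: (1·3.035 + 1) ξ₂ = 179.6 → ξ₂ = 44.52 mol/min, ξ₁ = 135.1 mol/min.
Outlet amounts (n = n₀ + Σ ν·ξ):
  E: 344.1 − 1(135.1) − 1(44.52) = 164.5
  D: 0 + 2(135.1) = 270.2
  A: 0 + 1(44.52) = 44.52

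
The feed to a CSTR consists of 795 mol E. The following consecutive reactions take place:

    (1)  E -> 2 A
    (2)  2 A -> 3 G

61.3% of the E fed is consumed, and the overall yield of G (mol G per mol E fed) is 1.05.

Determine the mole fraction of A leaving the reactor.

Conversion of E: E consumed = 1ξ₁ = 0.613 × 795 → ξ₁ = 487.3 mol.
Yield of G: 3ξ₂ / 795 = 1.05 → ξ₂ = 278.2 mol.
Outlet amounts (n = n₀ + Σ ν·ξ):
  E: 795 − 1(487.3) = 307.7
  A: 0 + 2(487.3) − 2(278.2) = 418.2
  G: 0 + 3(278.2) = 834.8
Total out = 1561 mol; y_A = 418.2 / 1561 = 0.268.

0.268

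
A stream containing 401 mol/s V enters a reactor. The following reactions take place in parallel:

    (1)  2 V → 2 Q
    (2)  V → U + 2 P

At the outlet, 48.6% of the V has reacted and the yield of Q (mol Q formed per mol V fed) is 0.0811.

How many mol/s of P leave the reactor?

325 mol/s

Yield of Q: 2ξ₁ / 401 = 0.0811 → ξ₁ = 16.26 mol/s.
Conversion of V: 2ξ₁ + 1ξ₂ = 0.486 × 401 = 194.9 → ξ₂ = 162.4 mol/s.
Outlet amounts (n = n₀ + Σ ν·ξ):
  V: 401 − 2(16.26) − 1(162.4) = 206.1
  Q: 0 + 2(16.26) = 32.52
  U: 0 + 1(162.4) = 162.4
  P: 0 + 2(162.4) = 324.7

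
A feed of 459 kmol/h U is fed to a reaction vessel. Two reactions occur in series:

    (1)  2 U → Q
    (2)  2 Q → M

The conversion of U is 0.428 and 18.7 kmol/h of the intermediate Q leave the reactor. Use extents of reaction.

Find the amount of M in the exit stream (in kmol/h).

39.8 kmol/h

Conversion of U: U consumed = 2ξ₁ = 0.428 × 459 → ξ₁ = 98.23 kmol/h.
Q balance: n_Q = 0 + 1ξ₁ − 2ξ₂ = 18.7 → ξ₂ = (1·98.23 − 18.7)/2 = 39.76 kmol/h.
Outlet amounts (n = n₀ + Σ ν·ξ):
  U: 459 − 2(98.23) = 262.5
  Q: 0 + 1(98.23) − 2(39.76) = 18.7
  M: 0 + 1(39.76) = 39.76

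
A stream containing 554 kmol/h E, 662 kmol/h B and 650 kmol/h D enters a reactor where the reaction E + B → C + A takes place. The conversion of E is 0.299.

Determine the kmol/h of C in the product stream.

166 kmol/h

E reacted = 0.299 × 554 = 165.6 kmol/h; ν_E = −1, so ξ = 165.6/1 = 165.6 kmol/h.
Outlet amounts (n = n₀ + ν ξ):
  E: 554 − 1(165.6) = 388.4
  B: 662 − 1(165.6) = 496.4
  C: 0 + 1(165.6) = 165.6
  A: 0 + 1(165.6) = 165.6
  D: 650 (inert)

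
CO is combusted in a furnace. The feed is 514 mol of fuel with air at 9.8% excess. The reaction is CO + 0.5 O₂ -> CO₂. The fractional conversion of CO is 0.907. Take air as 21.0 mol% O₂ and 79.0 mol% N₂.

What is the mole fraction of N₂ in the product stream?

0.653

Stoichiometric O₂ = 0.5 × 514 = 257 mol; O₂ fed = 257 × 1.098 = 282.2 mol.
N₂ fed = 282.2 × 79/21 = 1062 mol.
Fuel reacted = 0.907 × 514 → ξ = 466.2 mol.
Outlet (n = n₀ + ν ξ):
  CO: 514 − 1(466.2) = 47.8
  O₂: 282.2 − 0.5(466.2) = 49.09
  N₂: 1062 (inert)
  CO₂: 0 + 1(466.2) = 466.2
Total out = 1625 mol; y_N₂ = 1062 / 1625 = 0.6534.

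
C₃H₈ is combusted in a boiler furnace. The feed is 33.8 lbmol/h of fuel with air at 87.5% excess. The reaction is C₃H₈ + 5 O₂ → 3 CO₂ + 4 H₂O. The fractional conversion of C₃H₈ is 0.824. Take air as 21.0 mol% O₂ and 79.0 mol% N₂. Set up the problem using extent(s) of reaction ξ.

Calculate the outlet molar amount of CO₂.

83.6 lbmol/h

Stoichiometric O₂ = 5 × 33.8 = 169 lbmol/h; O₂ fed = 169 × 1.875 = 316.9 lbmol/h.
N₂ fed = 316.9 × 79/21 = 1192 lbmol/h.
Fuel reacted = 0.824 × 33.8 → ξ = 27.85 lbmol/h.
Outlet (n = n₀ + ν ξ):
  C₃H₈: 33.8 − 1(27.85) = 5.949
  O₂: 316.9 − 5(27.85) = 177.6
  N₂: 1192 (inert)
  CO₂: 0 + 3(27.85) = 83.55
  H₂O: 0 + 4(27.85) = 111.4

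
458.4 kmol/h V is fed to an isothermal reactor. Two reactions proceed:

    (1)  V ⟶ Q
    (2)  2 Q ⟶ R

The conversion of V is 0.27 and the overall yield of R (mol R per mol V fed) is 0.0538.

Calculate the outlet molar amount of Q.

Conversion of V: V consumed = 1ξ₁ = 0.27 × 458.4 → ξ₁ = 123.8 kmol/h.
Yield of R: 1ξ₂ / 458.4 = 0.0538 → ξ₂ = 24.66 kmol/h.
Outlet amounts (n = n₀ + Σ ν·ξ):
  V: 458.4 − 1(123.8) = 334.6
  Q: 0 + 1(123.8) − 2(24.66) = 74.44
  R: 0 + 1(24.66) = 24.66

74.4 kmol/h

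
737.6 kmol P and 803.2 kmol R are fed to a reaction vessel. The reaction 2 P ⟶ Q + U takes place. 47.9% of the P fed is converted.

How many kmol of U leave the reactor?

P reacted = 0.479 × 737.6 = 353.3 kmol; ν_P = −2, so ξ = 353.3/2 = 176.7 kmol.
Outlet amounts (n = n₀ + ν ξ):
  P: 737.6 − 2(176.7) = 384.3
  Q: 0 + 1(176.7) = 176.7
  U: 0 + 1(176.7) = 176.7
  R: 803.2 (inert)

177 kmol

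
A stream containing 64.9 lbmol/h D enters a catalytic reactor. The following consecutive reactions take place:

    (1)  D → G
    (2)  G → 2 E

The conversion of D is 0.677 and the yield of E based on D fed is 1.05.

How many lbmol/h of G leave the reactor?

Conversion of D: D consumed = 1ξ₁ = 0.677 × 64.9 → ξ₁ = 43.94 lbmol/h.
Yield of E: 2ξ₂ / 64.9 = 1.05 → ξ₂ = 34.07 lbmol/h.
Outlet amounts (n = n₀ + Σ ν·ξ):
  D: 64.9 − 1(43.94) = 20.96
  G: 0 + 1(43.94) − 1(34.07) = 9.865
  E: 0 + 2(34.07) = 68.15

9.86 lbmol/h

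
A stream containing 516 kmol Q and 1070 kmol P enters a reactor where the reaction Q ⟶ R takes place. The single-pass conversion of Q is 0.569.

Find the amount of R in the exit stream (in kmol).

Q reacted = 0.569 × 516 = 293.6 kmol; ν_Q = −1, so ξ = 293.6/1 = 293.6 kmol.
Outlet amounts (n = n₀ + ν ξ):
  Q: 516 − 1(293.6) = 222.4
  R: 0 + 1(293.6) = 293.6
  P: 1070 (inert)

294 kmol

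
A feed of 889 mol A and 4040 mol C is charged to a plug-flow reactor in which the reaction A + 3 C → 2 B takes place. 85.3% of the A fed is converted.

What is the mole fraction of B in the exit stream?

A reacted = 0.853 × 889 = 758.3 mol; ν_A = −1, so ξ = 758.3/1 = 758.3 mol.
Outlet amounts (n = n₀ + ν ξ):
  A: 889 − 1(758.3) = 130.7
  C: 4040 − 3(758.3) = 1765
  B: 0 + 2(758.3) = 1517
Total out = 3412 mol; y_B = 1517 / 3412 = 0.4445.

0.444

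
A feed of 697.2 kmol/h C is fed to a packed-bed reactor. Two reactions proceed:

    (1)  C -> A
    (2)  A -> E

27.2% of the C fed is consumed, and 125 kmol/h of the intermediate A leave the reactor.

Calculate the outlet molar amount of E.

64.6 kmol/h

Conversion of C: C consumed = 1ξ₁ = 0.272 × 697.2 → ξ₁ = 189.6 kmol/h.
A balance: n_A = 0 + 1ξ₁ − 1ξ₂ = 125 → ξ₂ = (1·189.6 − 125)/1 = 64.64 kmol/h.
Outlet amounts (n = n₀ + Σ ν·ξ):
  C: 697.2 − 1(189.6) = 507.6
  A: 0 + 1(189.6) − 1(64.64) = 125
  E: 0 + 1(64.64) = 64.64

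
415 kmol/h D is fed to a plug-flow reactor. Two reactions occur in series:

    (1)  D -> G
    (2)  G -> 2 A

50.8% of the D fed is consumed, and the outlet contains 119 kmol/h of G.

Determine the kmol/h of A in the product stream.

Conversion of D: D consumed = 1ξ₁ = 0.508 × 415 → ξ₁ = 210.8 kmol/h.
G balance: n_G = 0 + 1ξ₁ − 1ξ₂ = 119 → ξ₂ = (1·210.8 − 119)/1 = 91.82 kmol/h.
Outlet amounts (n = n₀ + Σ ν·ξ):
  D: 415 − 1(210.8) = 204.2
  G: 0 + 1(210.8) − 1(91.82) = 119
  A: 0 + 2(91.82) = 183.6

184 kmol/h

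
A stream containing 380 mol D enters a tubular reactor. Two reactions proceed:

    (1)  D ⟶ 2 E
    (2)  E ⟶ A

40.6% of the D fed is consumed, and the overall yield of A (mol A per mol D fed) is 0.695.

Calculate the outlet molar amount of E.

Conversion of D: D consumed = 1ξ₁ = 0.406 × 380 → ξ₁ = 154.3 mol.
Yield of A: 1ξ₂ / 380 = 0.695 → ξ₂ = 264.1 mol.
Outlet amounts (n = n₀ + Σ ν·ξ):
  D: 380 − 1(154.3) = 225.7
  E: 0 + 2(154.3) − 1(264.1) = 44.46
  A: 0 + 1(264.1) = 264.1

44.5 mol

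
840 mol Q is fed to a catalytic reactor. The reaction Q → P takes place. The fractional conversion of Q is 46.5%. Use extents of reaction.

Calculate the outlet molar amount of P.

391 mol

Q reacted = 0.465 × 840 = 390.6 mol; ν_Q = −1, so ξ = 390.6/1 = 390.6 mol.
Outlet amounts (n = n₀ + ν ξ):
  Q: 840 − 1(390.6) = 449.4
  P: 0 + 1(390.6) = 390.6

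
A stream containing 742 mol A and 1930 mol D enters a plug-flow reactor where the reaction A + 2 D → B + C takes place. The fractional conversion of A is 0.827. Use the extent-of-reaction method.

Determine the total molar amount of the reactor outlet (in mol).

A reacted = 0.827 × 742 = 613.6 mol; ν_A = −1, so ξ = 613.6/1 = 613.6 mol.
Outlet amounts (n = n₀ + ν ξ):
  A: 742 − 1(613.6) = 128.4
  D: 1930 − 2(613.6) = 702.7
  B: 0 + 1(613.6) = 613.6
  C: 0 + 1(613.6) = 613.6
Total out = 128.4 + 702.7 + 613.6 + 613.6 = 2058 mol.

2060 mol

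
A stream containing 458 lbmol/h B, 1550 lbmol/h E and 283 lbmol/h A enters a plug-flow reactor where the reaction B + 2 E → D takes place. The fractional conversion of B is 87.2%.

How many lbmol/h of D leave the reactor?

B reacted = 0.872 × 458 = 399.4 lbmol/h; ν_B = −1, so ξ = 399.4/1 = 399.4 lbmol/h.
Outlet amounts (n = n₀ + ν ξ):
  B: 458 − 1(399.4) = 58.62
  E: 1550 − 2(399.4) = 751.2
  D: 0 + 1(399.4) = 399.4
  A: 283 (inert)

399 lbmol/h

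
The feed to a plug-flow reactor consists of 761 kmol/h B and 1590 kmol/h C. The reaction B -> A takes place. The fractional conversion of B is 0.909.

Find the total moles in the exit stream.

B reacted = 0.909 × 761 = 691.7 kmol/h; ν_B = −1, so ξ = 691.7/1 = 691.7 kmol/h.
Outlet amounts (n = n₀ + ν ξ):
  B: 761 − 1(691.7) = 69.25
  A: 0 + 1(691.7) = 691.7
  C: 1590 (inert)
Total out = 69.25 + 691.7 + 1590 = 2351 kmol/h.

2350 kmol/h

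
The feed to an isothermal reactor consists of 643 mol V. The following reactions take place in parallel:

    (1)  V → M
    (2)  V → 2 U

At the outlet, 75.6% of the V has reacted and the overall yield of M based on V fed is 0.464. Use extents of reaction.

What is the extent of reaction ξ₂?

Yield of M: 1ξ₁ / 643 = 0.464 → ξ₁ = 298.4 mol.
Conversion of V: 1ξ₁ + 1ξ₂ = 0.756 × 643 = 486.1 → ξ₂ = 187.8 mol.
Outlet amounts (n = n₀ + Σ ν·ξ):
  V: 643 − 1(298.4) − 1(187.8) = 156.9
  M: 0 + 1(298.4) = 298.4
  U: 0 + 2(187.8) = 375.5

ξ₂ = 188 mol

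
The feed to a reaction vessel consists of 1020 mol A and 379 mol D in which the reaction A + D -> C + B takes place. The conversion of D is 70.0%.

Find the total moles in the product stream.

1400 mol

D reacted = 0.7 × 379 = 265.3 mol; ν_D = −1, so ξ = 265.3/1 = 265.3 mol.
Outlet amounts (n = n₀ + ν ξ):
  A: 1020 − 1(265.3) = 754.7
  D: 379 − 1(265.3) = 113.7
  C: 0 + 1(265.3) = 265.3
  B: 0 + 1(265.3) = 265.3
Total out = 754.7 + 113.7 + 265.3 + 265.3 = 1399 mol.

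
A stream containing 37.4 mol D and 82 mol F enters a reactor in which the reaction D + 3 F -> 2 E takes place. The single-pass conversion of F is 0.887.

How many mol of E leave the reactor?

48.5 mol

F reacted = 0.887 × 82 = 72.73 mol; ν_F = −3, so ξ = 72.73/3 = 24.24 mol.
Outlet amounts (n = n₀ + ν ξ):
  D: 37.4 − 1(24.24) = 13.16
  F: 82 − 3(24.24) = 9.266
  E: 0 + 2(24.24) = 48.49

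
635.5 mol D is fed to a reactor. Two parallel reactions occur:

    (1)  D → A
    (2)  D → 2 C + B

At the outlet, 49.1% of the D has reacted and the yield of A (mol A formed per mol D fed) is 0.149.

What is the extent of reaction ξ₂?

Yield of A: 1ξ₁ / 635.5 = 0.149 → ξ₁ = 94.69 mol.
Conversion of D: 1ξ₁ + 1ξ₂ = 0.491 × 635.5 = 312 → ξ₂ = 217.3 mol.
Outlet amounts (n = n₀ + Σ ν·ξ):
  D: 635.5 − 1(94.69) − 1(217.3) = 323.5
  A: 0 + 1(94.69) = 94.69
  C: 0 + 2(217.3) = 434.7
  B: 0 + 1(217.3) = 217.3

ξ₂ = 217 mol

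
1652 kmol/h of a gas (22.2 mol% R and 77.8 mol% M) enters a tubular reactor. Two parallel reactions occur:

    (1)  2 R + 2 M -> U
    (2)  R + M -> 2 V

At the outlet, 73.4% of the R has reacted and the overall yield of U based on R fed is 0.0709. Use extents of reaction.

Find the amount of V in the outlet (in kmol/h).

434 kmol/h

Yield of U: 1ξ₁ / 366.7 = 0.0709 → ξ₁ = 26 kmol/h.
Conversion of R: 2ξ₁ + 1ξ₂ = 0.734 × 366.7 = 269.2 → ξ₂ = 217.2 kmol/h.
Outlet amounts (n = n₀ + Σ ν·ξ):
  R: 366.7 − 2(26) − 1(217.2) = 97.55
  M: 1285 − 2(26) − 1(217.2) = 1016
  U: 0 + 1(26) = 26
  V: 0 + 2(217.2) = 434.4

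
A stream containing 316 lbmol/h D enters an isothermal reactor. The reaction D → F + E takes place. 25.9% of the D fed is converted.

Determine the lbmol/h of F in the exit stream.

81.8 lbmol/h

D reacted = 0.259 × 316 = 81.84 lbmol/h; ν_D = −1, so ξ = 81.84/1 = 81.84 lbmol/h.
Outlet amounts (n = n₀ + ν ξ):
  D: 316 − 1(81.84) = 234.2
  F: 0 + 1(81.84) = 81.84
  E: 0 + 1(81.84) = 81.84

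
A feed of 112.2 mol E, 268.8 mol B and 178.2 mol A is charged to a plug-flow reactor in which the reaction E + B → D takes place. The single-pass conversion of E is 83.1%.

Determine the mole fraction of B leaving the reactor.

E reacted = 0.831 × 112.2 = 93.24 mol; ν_E = −1, so ξ = 93.24/1 = 93.24 mol.
Outlet amounts (n = n₀ + ν ξ):
  E: 112.2 − 1(93.24) = 18.96
  B: 268.8 − 1(93.24) = 175.6
  D: 0 + 1(93.24) = 93.24
  A: 178.2 (inert)
Total out = 466 mol; y_B = 175.6 / 466 = 0.3768.

0.377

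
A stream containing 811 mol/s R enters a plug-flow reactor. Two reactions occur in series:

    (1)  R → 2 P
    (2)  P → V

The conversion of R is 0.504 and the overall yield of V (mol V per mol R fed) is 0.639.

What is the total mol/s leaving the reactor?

Conversion of R: R consumed = 1ξ₁ = 0.504 × 811 → ξ₁ = 408.7 mol/s.
Yield of V: 1ξ₂ / 811 = 0.639 → ξ₂ = 518.2 mol/s.
Outlet amounts (n = n₀ + Σ ν·ξ):
  R: 811 − 1(408.7) = 402.3
  P: 0 + 2(408.7) − 1(518.2) = 299.3
  V: 0 + 1(518.2) = 518.2
Total out = 402.3 + 299.3 + 518.2 = 1220 mol/s.

1220 mol/s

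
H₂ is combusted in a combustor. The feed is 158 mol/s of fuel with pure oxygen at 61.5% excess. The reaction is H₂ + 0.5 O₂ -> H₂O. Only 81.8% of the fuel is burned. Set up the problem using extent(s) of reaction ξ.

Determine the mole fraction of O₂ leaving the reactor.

Stoichiometric O₂ = 0.5 × 158 = 79 mol/s; O₂ fed = 79 × 1.615 = 127.6 mol/s.
Fuel reacted = 0.818 × 158 → ξ = 129.2 mol/s.
Outlet (n = n₀ + ν ξ):
  H₂: 158 − 1(129.2) = 28.76
  O₂: 127.6 − 0.5(129.2) = 62.96
  H₂O: 0 + 1(129.2) = 129.2
Total out = 221 mol/s; y_O₂ = 62.96 / 221 = 0.2849.

0.285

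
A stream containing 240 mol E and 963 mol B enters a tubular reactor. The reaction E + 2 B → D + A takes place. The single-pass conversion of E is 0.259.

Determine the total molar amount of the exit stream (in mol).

1140 mol

E reacted = 0.259 × 240 = 62.16 mol; ν_E = −1, so ξ = 62.16/1 = 62.16 mol.
Outlet amounts (n = n₀ + ν ξ):
  E: 240 − 1(62.16) = 177.8
  B: 963 − 2(62.16) = 838.7
  D: 0 + 1(62.16) = 62.16
  A: 0 + 1(62.16) = 62.16
Total out = 177.8 + 838.7 + 62.16 + 62.16 = 1141 mol.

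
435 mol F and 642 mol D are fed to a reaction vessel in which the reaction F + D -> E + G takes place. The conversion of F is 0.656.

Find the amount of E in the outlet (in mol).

F reacted = 0.656 × 435 = 285.4 mol; ν_F = −1, so ξ = 285.4/1 = 285.4 mol.
Outlet amounts (n = n₀ + ν ξ):
  F: 435 − 1(285.4) = 149.6
  D: 642 − 1(285.4) = 356.6
  E: 0 + 1(285.4) = 285.4
  G: 0 + 1(285.4) = 285.4

285 mol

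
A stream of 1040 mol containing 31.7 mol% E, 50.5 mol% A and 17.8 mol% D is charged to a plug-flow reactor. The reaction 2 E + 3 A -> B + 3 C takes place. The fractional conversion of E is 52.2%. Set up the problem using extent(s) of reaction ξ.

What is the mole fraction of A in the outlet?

E reacted = 0.522 × 329.7 = 172.1 mol; ν_E = −2, so ξ = 172.1/2 = 86.05 mol.
Outlet amounts (n = n₀ + ν ξ):
  E: 329.7 − 2(86.05) = 157.6
  A: 525.2 − 3(86.05) = 267.1
  B: 0 + 1(86.05) = 86.05
  C: 0 + 3(86.05) = 258.1
  D: 185.1 (inert)
Total out = 954 mol; y_A = 267.1 / 954 = 0.28.

0.28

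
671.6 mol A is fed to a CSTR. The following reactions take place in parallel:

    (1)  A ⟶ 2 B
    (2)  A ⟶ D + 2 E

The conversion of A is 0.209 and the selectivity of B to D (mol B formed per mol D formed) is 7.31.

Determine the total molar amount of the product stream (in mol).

842 mol

Conversion of A: A consumed = 0.209 × 671.6 = 140.4 mol = 1ξ₁ + 1ξ₂.
Selectivity: 2ξ₁ / (1ξ₂) = 7.31 → ξ₁ = 3.655 ξ₂.
Substitute: (1·3.655 + 1) ξ₂ = 140.4 → ξ₂ = 30.15 mol, ξ₁ = 110.2 mol.
Outlet amounts (n = n₀ + Σ ν·ξ):
  A: 671.6 − 1(110.2) − 1(30.15) = 531.2
  B: 0 + 2(110.2) = 220.4
  D: 0 + 1(30.15) = 30.15
  E: 0 + 2(30.15) = 60.31
Total out = 531.2 + 220.4 + 30.15 + 60.31 = 842.1 mol.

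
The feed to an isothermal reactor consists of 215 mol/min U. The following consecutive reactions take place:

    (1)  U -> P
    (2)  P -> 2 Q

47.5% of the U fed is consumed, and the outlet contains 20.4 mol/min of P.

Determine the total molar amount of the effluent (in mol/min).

Conversion of U: U consumed = 1ξ₁ = 0.475 × 215 → ξ₁ = 102.1 mol/min.
P balance: n_P = 0 + 1ξ₁ − 1ξ₂ = 20.4 → ξ₂ = (1·102.1 − 20.4)/1 = 81.72 mol/min.
Outlet amounts (n = n₀ + Σ ν·ξ):
  U: 215 − 1(102.1) = 112.9
  P: 0 + 1(102.1) − 1(81.72) = 20.4
  Q: 0 + 2(81.72) = 163.4
Total out = 112.9 + 20.4 + 163.4 = 296.7 mol/min.

297 mol/min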